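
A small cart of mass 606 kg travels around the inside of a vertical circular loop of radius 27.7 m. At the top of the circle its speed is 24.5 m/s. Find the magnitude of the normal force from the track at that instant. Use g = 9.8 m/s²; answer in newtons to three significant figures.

7190 N

At the top, both N and the weight mg point inward (toward the centre), so N + mg = mv²/r.
N = m(v²/r − g) = 606 × ((24.5)²/27.7 − 9.8) = 606 × (21.67 − 9.8) = 606 × 11.87 = 7193 N.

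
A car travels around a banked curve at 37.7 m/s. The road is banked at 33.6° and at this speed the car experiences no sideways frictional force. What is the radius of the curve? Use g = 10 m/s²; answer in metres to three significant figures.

214 m

Frictionless banking: tanθ = v²/(rg), so r = v²/(g tanθ).
r = (37.7)²/(10.0 × tan 33.6°) = 1421/(10.0 × 0.6644) = 1421/6.644 = 213.9 m.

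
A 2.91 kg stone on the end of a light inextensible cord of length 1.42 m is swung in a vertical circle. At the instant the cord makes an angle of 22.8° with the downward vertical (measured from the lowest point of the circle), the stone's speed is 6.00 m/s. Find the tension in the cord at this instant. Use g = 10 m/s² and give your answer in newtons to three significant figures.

Take the radial direction toward the centre of the circle as positive. The component of the weight along the string toward the centre is −mg cos φ (φ measured from the bottom), so Newton's second law along the string gives T − mg cos φ = m v²/r.
cos 22.8° = 0.9219, so T = m(v²/r + g cos φ) = 2.91 × ((6.00)²/1.42 + 10.0 × 0.9219) = 2.91 × (25.35 + (9.219)) = 2.91 × 34.57 = 100.6 N.

101 N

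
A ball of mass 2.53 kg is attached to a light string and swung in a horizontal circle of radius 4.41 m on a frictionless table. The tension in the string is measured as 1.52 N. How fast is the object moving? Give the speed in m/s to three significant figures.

1.63 m/s

T = m v²/r ⇒ v = √(T r / m) = √(1.52 × 4.41 / 2.53) = √2.649 = 1.628 m/s.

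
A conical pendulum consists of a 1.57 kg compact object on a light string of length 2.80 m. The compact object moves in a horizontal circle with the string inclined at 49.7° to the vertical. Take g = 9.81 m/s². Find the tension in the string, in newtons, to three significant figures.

Vertically the bob has no acceleration, so T cosθ = mg.
T = mg/cosθ = 1.57 × 9.81 / cos 49.7° = 15.40/0.6468 = 23.81 N.

23.8 N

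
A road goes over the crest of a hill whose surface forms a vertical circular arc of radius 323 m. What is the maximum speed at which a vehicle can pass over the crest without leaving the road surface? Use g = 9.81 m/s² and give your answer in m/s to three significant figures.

At the crest the centre of the circle is below the vehicle, so the net downward (centripetal) force is mg − N = mv²/r.
The vehicle leaves the road when N → 0, giving v_max = √(g r) = √(9.81 × 323) = 56.29 m/s.

56.3 m/s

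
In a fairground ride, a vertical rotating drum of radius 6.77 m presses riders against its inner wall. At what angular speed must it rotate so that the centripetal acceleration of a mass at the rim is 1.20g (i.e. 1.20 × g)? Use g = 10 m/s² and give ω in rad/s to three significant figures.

Centripetal acceleration a_c = ω²r. Setting ω²r = 1.20g:
ω = √(1.20g / r) = √(1.20 × 10.0 / 6.77) = √1.773 = 1.331 rad/s.

1.33 rad/s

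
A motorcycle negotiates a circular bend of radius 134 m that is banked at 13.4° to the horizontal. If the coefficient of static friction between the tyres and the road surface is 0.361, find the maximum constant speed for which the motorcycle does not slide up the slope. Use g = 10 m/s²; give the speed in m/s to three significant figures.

29.6 m/s

At the maximum speed, friction acts down the slope at its limiting value f = μN. Radially (horizontal, toward centre): N sinθ + μN cosθ = mv²/r. Vertically: N cosθ − μN sinθ = mg.
Dividing: v² = r g (sinθ + μcosθ)/(cosθ − μsinθ).
sinθ + μcosθ = 0.2317 + 0.361×0.9728 = 0.5829; cosθ − μsinθ = 0.9728 − 0.361×0.2317 = 0.8891.
v² = 134 × 10.0 × 0.5829/0.8891 = 878.5 m²/s², so v = 29.64 m/s.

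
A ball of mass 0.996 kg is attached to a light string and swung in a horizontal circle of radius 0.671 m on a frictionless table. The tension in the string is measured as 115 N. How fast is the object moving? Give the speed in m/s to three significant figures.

8.80 m/s

T = m v²/r ⇒ v = √(T r / m) = √(115 × 0.671 / 0.996) = √77.47 = 8.802 m/s.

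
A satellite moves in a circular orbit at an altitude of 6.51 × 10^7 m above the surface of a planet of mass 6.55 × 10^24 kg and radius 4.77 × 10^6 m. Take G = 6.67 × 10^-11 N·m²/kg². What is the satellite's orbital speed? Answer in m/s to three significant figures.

Orbital radius r = R + h = 4.77 × 10^6 + 6.51 × 10^7 = 6.987 × 10^7 m.
Gravity supplies the centripetal force: G M m / r² = m v² / r, so v = √(GM/r).
v = √(6.67 × 10^-11 × 6.55 × 10^24 / 6.987 × 10^7) = √(6.253 × 10^6) = 2501 m/s.

2500 m/s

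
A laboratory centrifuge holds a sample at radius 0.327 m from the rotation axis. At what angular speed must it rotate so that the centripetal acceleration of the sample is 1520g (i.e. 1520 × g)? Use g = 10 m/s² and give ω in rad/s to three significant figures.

216 rad/s

Centripetal acceleration a_c = ω²r. Setting ω²r = 1520g:
ω = √(1520g / r) = √(1520 × 10.0 / 0.327) = √46480 = 215.6 rad/s.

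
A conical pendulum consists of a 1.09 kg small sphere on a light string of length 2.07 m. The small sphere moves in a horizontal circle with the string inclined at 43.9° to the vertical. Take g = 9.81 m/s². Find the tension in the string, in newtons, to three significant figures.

Vertically the bob has no acceleration, so T cosθ = mg.
T = mg/cosθ = 1.09 × 9.81 / cos 43.9° = 10.69/0.7206 = 14.84 N.

14.8 N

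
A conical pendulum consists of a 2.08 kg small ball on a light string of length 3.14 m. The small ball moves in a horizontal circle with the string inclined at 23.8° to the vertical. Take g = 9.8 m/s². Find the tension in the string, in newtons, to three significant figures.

22.3 N

Vertically the bob has no acceleration, so T cosθ = mg.
T = mg/cosθ = 2.08 × 9.8 / cos 23.8° = 20.38/0.9150 = 22.28 N.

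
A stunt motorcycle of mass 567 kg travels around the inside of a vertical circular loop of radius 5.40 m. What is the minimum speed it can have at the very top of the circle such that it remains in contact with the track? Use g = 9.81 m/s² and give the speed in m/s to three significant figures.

7.28 m/s

At the highest point the centre is directly below, so both the weight and N act inward: N + mg = mv²/r.
At minimum speed N → 0, so mg = mv_min²/r ⇒ v_min = √(g r) = √(9.81 × 5.40) = 7.278 m/s.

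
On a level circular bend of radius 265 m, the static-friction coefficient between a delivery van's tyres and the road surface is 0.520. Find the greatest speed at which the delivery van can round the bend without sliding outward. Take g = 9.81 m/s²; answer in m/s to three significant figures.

Friction provides the centripetal force on a flat curve. At maximum speed it is at its limiting value: μ_s m g = m v²/r.
Mass cancels: v_max = √(μ_s g r) = √(0.520 × 9.81 × 265) = √1352 = 36.77 m/s.

36.8 m/s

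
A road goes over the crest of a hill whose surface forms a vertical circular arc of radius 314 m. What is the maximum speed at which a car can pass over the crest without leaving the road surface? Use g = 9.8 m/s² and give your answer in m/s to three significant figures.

55.5 m/s

At the crest the centre of the circle is below the car, so the net downward (centripetal) force is mg − N = mv²/r.
The car leaves the road when N → 0, giving v_max = √(g r) = √(9.8 × 314) = 55.47 m/s.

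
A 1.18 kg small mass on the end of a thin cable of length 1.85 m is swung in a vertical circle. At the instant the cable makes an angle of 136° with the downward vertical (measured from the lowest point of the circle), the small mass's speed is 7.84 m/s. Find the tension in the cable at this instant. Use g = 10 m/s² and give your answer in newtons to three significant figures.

Take the radial direction toward the centre of the circle as positive. The component of the weight along the string toward the centre is −mg cos φ (φ measured from the bottom), so Newton's second law along the string gives T − mg cos φ = m v²/r.
cos 136° = -0.7193, so T = m(v²/r + g cos φ) = 1.18 × ((7.84)²/1.85 + 10.0 × -0.7193) = 1.18 × (33.22 + (-7.193)) = 1.18 × 26.03 = 30.72 N.

30.7 N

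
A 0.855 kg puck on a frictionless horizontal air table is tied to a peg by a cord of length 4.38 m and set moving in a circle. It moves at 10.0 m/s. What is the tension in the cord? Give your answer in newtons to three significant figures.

19.5 N

The tension is the only horizontal force, so it supplies the full centripetal force: T = m v²/r = 0.855 × (10.00)²/4.38 = 0.855 × 100.0/4.38 = 19.52 N.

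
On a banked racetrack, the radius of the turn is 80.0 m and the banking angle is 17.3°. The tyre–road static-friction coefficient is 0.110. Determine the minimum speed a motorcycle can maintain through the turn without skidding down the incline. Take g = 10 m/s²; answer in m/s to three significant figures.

12.5 m/s

At the minimum speed, friction acts up the slope at its limiting value f = μN. Radially (horizontal, toward centre): N sinθ − μN cosθ = mv²/r. Vertically: N cosθ + μN sinθ = mg.
Dividing: v² = r g (sinθ − μcosθ)/(cosθ + μsinθ).
sinθ − μcosθ = 0.2974 − 0.110×0.9548 = 0.1924; cosθ + μsinθ = 0.9548 + 0.110×0.2974 = 0.9875.
v² = 80.0 × 10.0 × 0.1924/0.9875 = 155.8 m²/s², so v = 12.48 m/s.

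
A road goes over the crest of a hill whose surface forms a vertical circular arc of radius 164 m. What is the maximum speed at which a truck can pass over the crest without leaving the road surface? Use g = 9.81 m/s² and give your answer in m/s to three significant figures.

At the crest the centre of the circle is below the truck, so the net downward (centripetal) force is mg − N = mv²/r.
The truck leaves the road when N → 0, giving v_max = √(g r) = √(9.81 × 164) = 40.11 m/s.

40.1 m/s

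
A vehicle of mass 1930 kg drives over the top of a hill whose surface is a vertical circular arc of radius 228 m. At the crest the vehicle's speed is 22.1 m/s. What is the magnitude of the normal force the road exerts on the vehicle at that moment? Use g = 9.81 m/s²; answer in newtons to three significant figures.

At the crest the centripetal acceleration points downward (toward the centre of the arc), so mg − N = mv²/r.
N = m(g − v²/r) = 1930 × (9.81 − (22.1)²/228) = 1930 × (9.81 − 2.142) = 1930 × 7.668 = 14800 N.

14800 N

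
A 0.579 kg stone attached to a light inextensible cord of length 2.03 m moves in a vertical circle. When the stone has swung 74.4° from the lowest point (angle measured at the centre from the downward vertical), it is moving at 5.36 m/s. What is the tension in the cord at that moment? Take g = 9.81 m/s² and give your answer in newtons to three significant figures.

Take the radial direction toward the centre of the circle as positive. The component of the weight along the string toward the centre is −mg cos φ (φ measured from the bottom), so Newton's second law along the string gives T − mg cos φ = m v²/r.
cos 74.4° = 0.2689, so T = m(v²/r + g cos φ) = 0.579 × ((5.36)²/2.03 + 9.81 × 0.2689) = 0.579 × (14.15 + (2.638)) = 0.579 × 16.79 = 9.722 N.

9.72 N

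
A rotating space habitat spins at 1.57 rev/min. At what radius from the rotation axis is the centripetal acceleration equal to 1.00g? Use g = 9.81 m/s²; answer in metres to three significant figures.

ω = 1.57 rev/min × 2π/60 = 0.1644 rad/s.
a_c = ω²r = 1.00g ⇒ r = 1.00 × 9.81 / (0.1644)² = 9.810/0.02703 = 362.9 m.

363 m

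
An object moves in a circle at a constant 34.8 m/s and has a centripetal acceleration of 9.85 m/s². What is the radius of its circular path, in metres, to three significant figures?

a_c = v²/r ⇒ r = v²/a_c = (34.8)²/9.85 = 1211/9.85 = 122.9 m.

123 m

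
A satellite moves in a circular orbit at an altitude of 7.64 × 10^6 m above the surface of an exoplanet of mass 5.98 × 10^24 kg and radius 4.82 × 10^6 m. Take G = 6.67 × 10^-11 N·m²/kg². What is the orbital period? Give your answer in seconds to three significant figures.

13800 s

r = R + h = 4.82 × 10^6 + 7.64 × 10^6 = 1.246 × 10^7 m. Gravity provides the centripetal force: G M m / r² = m v² / r ⇒ v = √(GM/r) = 5658 m/s.
T = 2πr/v = 2π × 1.246 × 10^7 / 5658 = 13840 s.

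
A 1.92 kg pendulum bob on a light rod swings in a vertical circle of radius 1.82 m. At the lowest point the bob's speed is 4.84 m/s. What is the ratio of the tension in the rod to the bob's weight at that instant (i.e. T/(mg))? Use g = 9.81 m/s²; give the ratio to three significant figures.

At the bottom, T − mg = mv²/r, so T = m(v²/r + g) and T/(mg) = v²/(rg) + 1 = (4.84)²/(1.82 × 9.81) + 1 = 1.312 + 1 = 2.312.

2.31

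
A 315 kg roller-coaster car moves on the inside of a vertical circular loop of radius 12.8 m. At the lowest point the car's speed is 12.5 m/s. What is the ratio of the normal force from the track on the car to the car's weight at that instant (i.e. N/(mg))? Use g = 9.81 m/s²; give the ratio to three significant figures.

At the bottom, N − mg = mv²/r, so N = m(v²/r + g) and N/(mg) = v²/(rg) + 1 = (12.5)²/(12.8 × 9.81) + 1 = 1.244 + 1 = 2.244.

2.24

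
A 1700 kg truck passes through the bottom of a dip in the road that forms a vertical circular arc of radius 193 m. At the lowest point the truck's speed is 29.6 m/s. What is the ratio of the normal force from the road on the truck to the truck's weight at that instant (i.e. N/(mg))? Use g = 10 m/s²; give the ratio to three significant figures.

At the bottom, N − mg = mv²/r, so N = m(v²/r + g) and N/(mg) = v²/(rg) + 1 = (29.6)²/(193 × 10.0) + 1 = 0.4540 + 1 = 1.454.

1.45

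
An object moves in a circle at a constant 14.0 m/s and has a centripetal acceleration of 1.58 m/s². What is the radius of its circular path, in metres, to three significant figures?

124 m

a_c = v²/r ⇒ r = v²/a_c = (14.0)²/1.58 = 196.0/1.58 = 124.1 m.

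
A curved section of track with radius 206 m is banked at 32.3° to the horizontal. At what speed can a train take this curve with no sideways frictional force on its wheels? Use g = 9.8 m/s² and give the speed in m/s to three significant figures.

35.7 m/s

On a frictionless banked curve, N sinθ = mv²/r and N cosθ = mg, so tanθ = v²/(rg).
v = √(r g tanθ) = √(206 × 9.8 × tan 32.3°) = √(206 × 9.8 × 0.6322) = √1276 = 35.72 m/s.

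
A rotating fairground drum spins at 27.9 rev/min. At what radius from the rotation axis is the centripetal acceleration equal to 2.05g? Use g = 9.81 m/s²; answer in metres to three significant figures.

2.36 m

ω = 27.9 rev/min × 2π/60 = 2.922 rad/s.
a_c = ω²r = 2.05g ⇒ r = 2.05 × 9.81 / (2.922)² = 20.11/8.536 = 2.356 m.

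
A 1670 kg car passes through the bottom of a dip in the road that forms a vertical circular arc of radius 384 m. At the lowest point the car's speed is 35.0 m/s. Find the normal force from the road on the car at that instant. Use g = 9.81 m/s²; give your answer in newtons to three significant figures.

21700 N

At the lowest point, N points up (toward the centre) and the weight mg points down (away from the centre), so the net inward force is N − mg = mv²/r.
N = m(v²/r + g) = 1670 × ((35.0)²/384 + 9.81) = 1670 × (3.190 + 9.81) = 1670 × 13.00 = 21710 N.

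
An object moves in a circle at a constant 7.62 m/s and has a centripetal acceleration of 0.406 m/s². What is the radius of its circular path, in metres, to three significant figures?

143 m

a_c = v²/r ⇒ r = v²/a_c = (7.62)²/0.406 = 58.06/0.406 = 143.0 m.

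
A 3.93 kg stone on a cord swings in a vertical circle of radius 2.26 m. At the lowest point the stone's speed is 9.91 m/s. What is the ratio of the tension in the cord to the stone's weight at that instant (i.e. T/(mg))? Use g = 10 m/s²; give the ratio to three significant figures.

5.35

At the bottom, T − mg = mv²/r, so T = m(v²/r + g) and T/(mg) = v²/(rg) + 1 = (9.91)²/(2.26 × 10.0) + 1 = 4.345 + 1 = 5.345.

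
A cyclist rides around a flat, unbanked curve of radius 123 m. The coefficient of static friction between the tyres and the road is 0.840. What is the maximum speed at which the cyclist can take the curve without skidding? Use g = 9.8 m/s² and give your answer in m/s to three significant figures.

Friction provides the centripetal force on a flat curve. At maximum speed it is at its limiting value: μ_s m g = m v²/r.
Mass cancels: v_max = √(μ_s g r) = √(0.840 × 9.8 × 123) = √1013 = 31.82 m/s.

31.8 m/s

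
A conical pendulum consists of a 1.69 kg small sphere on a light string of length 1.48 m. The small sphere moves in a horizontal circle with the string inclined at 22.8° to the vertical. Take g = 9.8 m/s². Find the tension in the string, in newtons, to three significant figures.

Vertically the bob has no acceleration, so T cosθ = mg.
T = mg/cosθ = 1.69 × 9.8 / cos 22.8° = 16.56/0.9219 = 17.97 N.

18.0 N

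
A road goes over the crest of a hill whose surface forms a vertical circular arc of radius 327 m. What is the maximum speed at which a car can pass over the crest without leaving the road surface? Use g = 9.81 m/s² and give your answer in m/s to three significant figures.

56.6 m/s

At the crest the centre of the circle is below the car, so the net downward (centripetal) force is mg − N = mv²/r.
The car leaves the road when N → 0, giving v_max = √(g r) = √(9.81 × 327) = 56.64 m/s.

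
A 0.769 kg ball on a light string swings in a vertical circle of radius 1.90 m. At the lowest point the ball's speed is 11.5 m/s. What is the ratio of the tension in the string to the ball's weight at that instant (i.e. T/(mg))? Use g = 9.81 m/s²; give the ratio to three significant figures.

8.10

At the bottom, T − mg = mv²/r, so T = m(v²/r + g) and T/(mg) = v²/(rg) + 1 = (11.5)²/(1.90 × 9.81) + 1 = 7.095 + 1 = 8.095.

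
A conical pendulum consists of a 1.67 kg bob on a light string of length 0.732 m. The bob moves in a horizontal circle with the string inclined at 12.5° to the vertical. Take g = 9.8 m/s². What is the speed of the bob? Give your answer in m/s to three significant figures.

0.587 m/s

The radius of the circle is r = L sinθ = 0.732 × sin 12.5° = 0.1584 m.
Horizontally T sinθ = mv²/r and vertically T cosθ = mg, so tanθ = v²/(rg).
v = √(r g tanθ) = √(0.1584 × 9.8 × 0.2217) = √0.3442 = 0.5867 m/s.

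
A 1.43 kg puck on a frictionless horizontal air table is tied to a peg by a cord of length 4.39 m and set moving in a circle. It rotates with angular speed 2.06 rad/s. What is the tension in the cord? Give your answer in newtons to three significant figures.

v = ωr = 2.06 × 4.39 = 9.043 m/s.
The tension is the only horizontal force, so it supplies the full centripetal force: T = m v²/r = 1.43 × (9.043)²/4.39 = 1.43 × 81.78/4.39 = 26.64 N.

26.6 N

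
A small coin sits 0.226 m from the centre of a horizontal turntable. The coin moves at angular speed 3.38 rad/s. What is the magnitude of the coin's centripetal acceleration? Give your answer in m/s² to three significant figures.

v = ωr = 3.38 × 0.226 = 0.7639 m/s.
a_c = v²/r = (0.7639)²/0.226 = 0.5835/0.226 = 2.582 m/s².

2.58 m/s²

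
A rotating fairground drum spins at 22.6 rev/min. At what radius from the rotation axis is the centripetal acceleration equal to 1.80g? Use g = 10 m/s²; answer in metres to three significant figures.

3.21 m

ω = 22.6 rev/min × 2π/60 = 2.367 rad/s.
a_c = ω²r = 1.80g ⇒ r = 1.80 × 10.0 / (2.367)² = 18.00/5.601 = 3.214 m.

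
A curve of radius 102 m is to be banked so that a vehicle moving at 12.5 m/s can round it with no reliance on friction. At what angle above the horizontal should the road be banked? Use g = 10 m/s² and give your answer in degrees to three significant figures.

8.71°

For a frictionless banked turn: horizontally N sinθ = mv²/r and vertically N cosθ = mg.
Dividing: tanθ = v²/(r g) = (12.5)²/(102 × 10.0) = 156.2/1020 = 0.1532.
θ = arctan(0.1532) = 8.709°.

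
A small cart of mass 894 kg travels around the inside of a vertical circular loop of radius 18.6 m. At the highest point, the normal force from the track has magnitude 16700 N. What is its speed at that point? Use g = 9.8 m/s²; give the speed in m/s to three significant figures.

At the top, N + mg = mv²/r, so v = √(r(N/m + g)) = √(18.6 × (16700/894 + 9.8)) = √(18.6 × 28.48) = √529.7 = 23.02 m/s.

23.0 m/s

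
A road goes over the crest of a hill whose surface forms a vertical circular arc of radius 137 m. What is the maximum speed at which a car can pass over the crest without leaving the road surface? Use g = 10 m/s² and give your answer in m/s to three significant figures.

At the crest the centre of the circle is below the car, so the net downward (centripetal) force is mg − N = mv²/r.
The car leaves the road when N → 0, giving v_max = √(g r) = √(10.0 × 137) = 37.01 m/s.

37.0 m/s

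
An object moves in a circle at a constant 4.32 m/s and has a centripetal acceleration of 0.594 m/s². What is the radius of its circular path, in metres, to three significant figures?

a_c = v²/r ⇒ r = v²/a_c = (4.32)²/0.594 = 18.66/0.594 = 31.42 m.

31.4 m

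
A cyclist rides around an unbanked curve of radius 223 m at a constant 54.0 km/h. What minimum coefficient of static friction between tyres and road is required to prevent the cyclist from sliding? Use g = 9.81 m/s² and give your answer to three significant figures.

v = 54.0/3.6 = 15.00 m/s.
Friction provides the centripetal force: μ_s m g = m v²/r, so μ_s = v²/(g r) = (15.00)²/(9.81 × 223) = 225.0/2188 = 0.1029.

0.103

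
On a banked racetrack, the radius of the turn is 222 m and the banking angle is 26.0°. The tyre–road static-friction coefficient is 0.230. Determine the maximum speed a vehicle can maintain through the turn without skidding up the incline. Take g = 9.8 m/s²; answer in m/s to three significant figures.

41.9 m/s

At the maximum speed, friction acts down the slope at its limiting value f = μN. Radially (horizontal, toward centre): N sinθ + μN cosθ = mv²/r. Vertically: N cosθ − μN sinθ = mg.
Dividing: v² = r g (sinθ + μcosθ)/(cosθ − μsinθ).
sinθ + μcosθ = 0.4384 + 0.230×0.8988 = 0.6451; cosθ − μsinθ = 0.8988 − 0.230×0.4384 = 0.7980.
v² = 222 × 9.8 × 0.6451/0.7980 = 1759 m²/s², so v = 41.94 m/s.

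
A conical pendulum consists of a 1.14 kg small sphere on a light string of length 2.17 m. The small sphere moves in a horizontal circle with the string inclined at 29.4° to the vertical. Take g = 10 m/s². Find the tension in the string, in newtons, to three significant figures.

13.1 N

Vertically the bob has no acceleration, so T cosθ = mg.
T = mg/cosθ = 1.14 × 10.0 / cos 29.4° = 11.40/0.8712 = 13.09 N.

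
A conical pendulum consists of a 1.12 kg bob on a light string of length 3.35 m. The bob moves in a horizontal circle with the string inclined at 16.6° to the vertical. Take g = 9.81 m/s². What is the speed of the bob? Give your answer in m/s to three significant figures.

The radius of the circle is r = L sinθ = 3.35 × sin 16.6° = 0.9571 m.
Horizontally T sinθ = mv²/r and vertically T cosθ = mg, so tanθ = v²/(rg).
v = √(r g tanθ) = √(0.9571 × 9.81 × 0.2981) = √2.799 = 1.673 m/s.

1.67 m/s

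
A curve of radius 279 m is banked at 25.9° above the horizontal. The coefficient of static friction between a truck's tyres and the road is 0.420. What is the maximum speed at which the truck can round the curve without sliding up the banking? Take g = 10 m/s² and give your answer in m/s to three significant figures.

56.3 m/s

At the maximum speed, friction acts down the slope at its limiting value f = μN. Radially (horizontal, toward centre): N sinθ + μN cosθ = mv²/r. Vertically: N cosθ − μN sinθ = mg.
Dividing: v² = r g (sinθ + μcosθ)/(cosθ − μsinθ).
sinθ + μcosθ = 0.4368 + 0.420×0.8996 = 0.8146; cosθ − μsinθ = 0.8996 − 0.420×0.4368 = 0.7161.
v² = 279 × 10.0 × 0.8146/0.7161 = 3174 m²/s², so v = 56.34 m/s.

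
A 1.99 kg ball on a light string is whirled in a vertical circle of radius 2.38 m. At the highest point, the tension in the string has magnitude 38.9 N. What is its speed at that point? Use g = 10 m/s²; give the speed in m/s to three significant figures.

At the top, T + mg = mv²/r, so v = √(r(T/m + g)) = √(2.38 × (38.9/1.99 + 10.0)) = √(2.38 × 29.55) = √70.32 = 8.386 m/s.

8.39 m/s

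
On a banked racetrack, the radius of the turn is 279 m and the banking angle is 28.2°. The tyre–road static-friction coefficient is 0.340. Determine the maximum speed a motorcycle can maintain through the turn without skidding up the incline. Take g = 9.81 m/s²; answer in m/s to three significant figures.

At the maximum speed, friction acts down the slope at its limiting value f = μN. Radially (horizontal, toward centre): N sinθ + μN cosθ = mv²/r. Vertically: N cosθ − μN sinθ = mg.
Dividing: v² = r g (sinθ + μcosθ)/(cosθ − μsinθ).
sinθ + μcosθ = 0.4726 + 0.340×0.8813 = 0.7722; cosθ − μsinθ = 0.8813 − 0.340×0.4726 = 0.7206.
v² = 279 × 9.81 × 0.7722/0.7206 = 2933 m²/s², so v = 54.16 m/s.

54.2 m/s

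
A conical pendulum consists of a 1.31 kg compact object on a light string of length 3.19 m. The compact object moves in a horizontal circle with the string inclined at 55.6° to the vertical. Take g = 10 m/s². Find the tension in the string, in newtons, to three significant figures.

Vertically the bob has no acceleration, so T cosθ = mg.
T = mg/cosθ = 1.31 × 10.0 / cos 55.6° = 13.10/0.5650 = 23.19 N.

23.2 N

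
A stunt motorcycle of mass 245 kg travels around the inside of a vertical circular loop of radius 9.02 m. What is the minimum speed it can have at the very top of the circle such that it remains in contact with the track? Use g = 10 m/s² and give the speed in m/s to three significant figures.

9.50 m/s

At the highest point the centre is directly below, so both the weight and N act inward: N + mg = mv²/r.
At minimum speed N → 0, so mg = mv_min²/r ⇒ v_min = √(g r) = √(10.0 × 9.02) = 9.497 m/s.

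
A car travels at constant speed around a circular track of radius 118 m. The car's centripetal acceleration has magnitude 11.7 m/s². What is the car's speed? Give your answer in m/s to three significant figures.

a_c = v²/r ⇒ v = √(a_c · r) = √(11.7 × 118) = √1381 = 37.16 m/s.

37.2 m/s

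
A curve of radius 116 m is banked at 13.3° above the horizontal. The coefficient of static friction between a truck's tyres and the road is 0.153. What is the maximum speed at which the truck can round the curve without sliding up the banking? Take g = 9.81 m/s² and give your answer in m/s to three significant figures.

At the maximum speed, friction acts down the slope at its limiting value f = μN. Radially (horizontal, toward centre): N sinθ + μN cosθ = mv²/r. Vertically: N cosθ − μN sinθ = mg.
Dividing: v² = r g (sinθ + μcosθ)/(cosθ − μsinθ).
sinθ + μcosθ = 0.2300 + 0.153×0.9732 = 0.3789; cosθ − μsinθ = 0.9732 − 0.153×0.2300 = 0.9380.
v² = 116 × 9.81 × 0.3789/0.9380 = 459.7 m²/s², so v = 21.44 m/s.

21.4 m/s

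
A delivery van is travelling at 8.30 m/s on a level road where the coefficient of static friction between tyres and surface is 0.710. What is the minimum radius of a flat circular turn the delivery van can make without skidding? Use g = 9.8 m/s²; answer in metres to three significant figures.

9.90 m

At the limit, μ_s m g = m v²/r, so r_min = v²/(μ_s g) = (8.30)²/(0.710 × 9.8) = 68.89/6.958 = 9.901 m.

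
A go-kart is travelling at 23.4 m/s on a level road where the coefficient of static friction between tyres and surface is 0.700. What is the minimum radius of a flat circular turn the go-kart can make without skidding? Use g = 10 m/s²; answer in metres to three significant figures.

78.2 m

At the limit, μ_s m g = m v²/r, so r_min = v²/(μ_s g) = (23.4)²/(0.700 × 10.0) = 547.6/7.000 = 78.22 m.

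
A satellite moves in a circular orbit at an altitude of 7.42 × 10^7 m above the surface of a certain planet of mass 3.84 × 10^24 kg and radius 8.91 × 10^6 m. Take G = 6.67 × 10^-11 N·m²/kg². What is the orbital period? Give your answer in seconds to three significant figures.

297000 s

r = R + h = 8.91 × 10^6 + 7.42 × 10^7 = 8.311 × 10^7 m. Gravity provides the centripetal force: G M m / r² = m v² / r ⇒ v = √(GM/r) = 1756 m/s.
T = 2πr/v = 2π × 8.311 × 10^7 / 1756 = 297500 s.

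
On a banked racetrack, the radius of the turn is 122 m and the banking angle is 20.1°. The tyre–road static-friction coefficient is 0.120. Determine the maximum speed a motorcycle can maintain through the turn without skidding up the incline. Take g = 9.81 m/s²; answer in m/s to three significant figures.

At the maximum speed, friction acts down the slope at its limiting value f = μN. Radially (horizontal, toward centre): N sinθ + μN cosθ = mv²/r. Vertically: N cosθ − μN sinθ = mg.
Dividing: v² = r g (sinθ + μcosθ)/(cosθ − μsinθ).
sinθ + μcosθ = 0.3437 + 0.120×0.9391 = 0.4564; cosθ − μsinθ = 0.9391 − 0.120×0.3437 = 0.8979.
v² = 122 × 9.81 × 0.4564/0.8979 = 608.3 m²/s², so v = 24.66 m/s.

24.7 m/s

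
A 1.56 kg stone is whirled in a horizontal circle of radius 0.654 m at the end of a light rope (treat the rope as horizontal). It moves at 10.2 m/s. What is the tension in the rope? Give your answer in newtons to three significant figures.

The tension is the only horizontal force, so it supplies the full centripetal force: T = m v²/r = 1.56 × (10.20)²/0.654 = 1.56 × 104.0/0.654 = 248.2 N.

248 N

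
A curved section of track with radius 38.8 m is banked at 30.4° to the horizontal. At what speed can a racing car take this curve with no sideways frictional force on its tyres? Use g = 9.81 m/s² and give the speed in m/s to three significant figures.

On a frictionless banked curve, N sinθ = mv²/r and N cosθ = mg, so tanθ = v²/(rg).
v = √(r g tanθ) = √(38.8 × 9.81 × tan 30.4°) = √(38.8 × 9.81 × 0.5867) = √223.3 = 14.94 m/s.

14.9 m/s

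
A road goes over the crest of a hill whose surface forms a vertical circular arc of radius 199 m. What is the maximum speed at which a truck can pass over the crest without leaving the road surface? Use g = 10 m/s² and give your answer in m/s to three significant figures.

44.6 m/s

At the crest the centre of the circle is below the truck, so the net downward (centripetal) force is mg − N = mv²/r.
The truck leaves the road when N → 0, giving v_max = √(g r) = √(10.0 × 199) = 44.61 m/s.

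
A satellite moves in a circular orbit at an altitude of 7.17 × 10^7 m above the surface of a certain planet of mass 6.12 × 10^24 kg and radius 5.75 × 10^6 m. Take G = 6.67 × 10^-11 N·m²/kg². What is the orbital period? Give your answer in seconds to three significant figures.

212000 s

r = R + h = 5.75 × 10^6 + 7.17 × 10^7 = 7.745 × 10^7 m. Gravity provides the centripetal force: G M m / r² = m v² / r ⇒ v = √(GM/r) = 2296 m/s.
T = 2πr/v = 2π × 7.745 × 10^7 / 2296 = 212000 s.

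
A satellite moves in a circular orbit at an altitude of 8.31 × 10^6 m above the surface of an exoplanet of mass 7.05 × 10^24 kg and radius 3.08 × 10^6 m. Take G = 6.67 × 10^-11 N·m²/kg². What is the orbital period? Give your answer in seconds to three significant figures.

r = R + h = 3.08 × 10^6 + 8.31 × 10^6 = 1.139 × 10^7 m. Gravity provides the centripetal force: G M m / r² = m v² / r ⇒ v = √(GM/r) = 6425 m/s.
T = 2πr/v = 2π × 1.139 × 10^7 / 6425 = 11140 s.

11100 s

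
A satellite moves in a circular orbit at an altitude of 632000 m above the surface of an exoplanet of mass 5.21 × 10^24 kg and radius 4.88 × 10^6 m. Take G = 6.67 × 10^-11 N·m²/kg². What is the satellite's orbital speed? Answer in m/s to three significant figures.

7940 m/s

Orbital radius r = R + h = 4.88 × 10^6 + 632000 = 5.512 × 10^6 m.
Gravity supplies the centripetal force: G M m / r² = m v² / r, so v = √(GM/r).
v = √(6.67 × 10^-11 × 5.21 × 10^24 / 5.512 × 10^6) = √(6.305 × 10^7) = 7940 m/s.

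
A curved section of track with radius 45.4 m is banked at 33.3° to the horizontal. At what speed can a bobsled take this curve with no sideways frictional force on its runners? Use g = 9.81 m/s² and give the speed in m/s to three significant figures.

17.1 m/s

On a frictionless banked curve, N sinθ = mv²/r and N cosθ = mg, so tanθ = v²/(rg).
v = √(r g tanθ) = √(45.4 × 9.81 × tan 33.3°) = √(45.4 × 9.81 × 0.6569) = √292.6 = 17.10 m/s.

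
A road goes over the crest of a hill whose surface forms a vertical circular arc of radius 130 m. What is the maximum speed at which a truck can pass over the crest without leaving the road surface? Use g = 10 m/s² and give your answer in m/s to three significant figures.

36.1 m/s

At the crest the centre of the circle is below the truck, so the net downward (centripetal) force is mg − N = mv²/r.
The truck leaves the road when N → 0, giving v_max = √(g r) = √(10.0 × 130) = 36.06 m/s.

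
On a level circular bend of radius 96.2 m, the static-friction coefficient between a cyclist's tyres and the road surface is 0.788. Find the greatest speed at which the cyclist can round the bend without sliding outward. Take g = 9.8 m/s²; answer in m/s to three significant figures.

On a flat curve, static friction is the only horizontal force, so it must supply the full centripetal force: μ_s m g = m v²/r.
Mass cancels: v_max = √(μ_s g r) = √(0.788 × 9.8 × 96.2) = √742.9 = 27.26 m/s.

27.3 m/s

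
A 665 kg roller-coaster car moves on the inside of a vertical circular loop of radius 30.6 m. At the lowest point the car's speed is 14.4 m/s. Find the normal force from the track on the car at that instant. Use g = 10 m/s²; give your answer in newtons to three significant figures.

At the lowest point, N points up (toward the centre) and the weight mg points down (away from the centre), so the net inward force is N − mg = mv²/r.
N = m(v²/r + g) = 665 × ((14.4)²/30.6 + 10.0) = 665 × (6.776 + 10.0) = 665 × 16.78 = 11160 N.

11200 N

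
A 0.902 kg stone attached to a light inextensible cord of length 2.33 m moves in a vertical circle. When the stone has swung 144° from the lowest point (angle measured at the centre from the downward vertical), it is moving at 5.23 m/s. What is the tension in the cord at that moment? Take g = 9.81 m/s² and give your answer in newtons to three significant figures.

3.43 N

Take the radial direction toward the centre of the circle as positive. The component of the weight along the string toward the centre is −mg cos φ (φ measured from the bottom), so Newton's second law along the string gives T − mg cos φ = m v²/r.
cos 144° = -0.8090, so T = m(v²/r + g cos φ) = 0.902 × ((5.23)²/2.33 + 9.81 × -0.8090) = 0.902 × (11.74 + (-7.936)) = 0.902 × 3.803 = 3.430 N.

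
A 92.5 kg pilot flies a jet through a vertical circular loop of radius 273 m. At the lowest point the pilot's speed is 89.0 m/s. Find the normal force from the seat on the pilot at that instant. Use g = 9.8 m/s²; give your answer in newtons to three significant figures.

At the lowest point, N points up (toward the centre) and the weight mg points down (away from the centre), so the net inward force is N − mg = mv²/r.
N = m(v²/r + g) = 92.5 × ((89.0)²/273 + 9.8) = 92.5 × (29.01 + 9.8) = 92.5 × 38.81 = 3590 N.

3590 N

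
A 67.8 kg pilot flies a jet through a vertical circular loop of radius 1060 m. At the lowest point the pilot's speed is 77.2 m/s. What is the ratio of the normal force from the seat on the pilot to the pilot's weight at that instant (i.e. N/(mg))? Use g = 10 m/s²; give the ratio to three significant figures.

1.56

At the bottom, N − mg = mv²/r, so N = m(v²/r + g) and N/(mg) = v²/(rg) + 1 = (77.2)²/(1060 × 10.0) + 1 = 0.5622 + 1 = 1.562.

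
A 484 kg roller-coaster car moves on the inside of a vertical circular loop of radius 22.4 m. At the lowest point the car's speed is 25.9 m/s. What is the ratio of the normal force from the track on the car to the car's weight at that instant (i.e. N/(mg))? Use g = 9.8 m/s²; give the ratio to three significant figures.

At the bottom, N − mg = mv²/r, so N = m(v²/r + g) and N/(mg) = v²/(rg) + 1 = (25.9)²/(22.4 × 9.8) + 1 = 3.056 + 1 = 4.056.

4.06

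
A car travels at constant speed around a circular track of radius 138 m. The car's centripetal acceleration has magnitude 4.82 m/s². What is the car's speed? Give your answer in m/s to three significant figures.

25.8 m/s

a_c = v²/r ⇒ v = √(a_c · r) = √(4.82 × 138) = √665.2 = 25.79 m/s.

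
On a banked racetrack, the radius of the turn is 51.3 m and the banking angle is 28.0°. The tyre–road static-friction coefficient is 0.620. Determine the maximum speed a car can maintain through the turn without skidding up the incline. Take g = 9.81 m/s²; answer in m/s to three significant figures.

29.4 m/s

At the maximum speed, friction acts down the slope at its limiting value f = μN. Radially (horizontal, toward centre): N sinθ + μN cosθ = mv²/r. Vertically: N cosθ − μN sinθ = mg.
Dividing: v² = r g (sinθ + μcosθ)/(cosθ − μsinθ).
sinθ + μcosθ = 0.4695 + 0.620×0.8829 = 1.017; cosθ − μsinθ = 0.8829 − 0.620×0.4695 = 0.5919.
v² = 51.3 × 9.81 × 1.017/0.5919 = 864.6 m²/s², so v = 29.40 m/s.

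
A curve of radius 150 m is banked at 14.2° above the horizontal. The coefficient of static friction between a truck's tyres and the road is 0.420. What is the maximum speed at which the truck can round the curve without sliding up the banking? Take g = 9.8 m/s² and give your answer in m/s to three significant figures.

At the maximum speed, friction acts down the slope at its limiting value f = μN. Radially (horizontal, toward centre): N sinθ + μN cosθ = mv²/r. Vertically: N cosθ − μN sinθ = mg.
Dividing: v² = r g (sinθ + μcosθ)/(cosθ − μsinθ).
sinθ + μcosθ = 0.2453 + 0.420×0.9694 = 0.6525; cosθ − μsinθ = 0.9694 − 0.420×0.2453 = 0.8664.
v² = 150 × 9.8 × 0.6525/0.8664 = 1107 m²/s², so v = 33.27 m/s.

33.3 m/s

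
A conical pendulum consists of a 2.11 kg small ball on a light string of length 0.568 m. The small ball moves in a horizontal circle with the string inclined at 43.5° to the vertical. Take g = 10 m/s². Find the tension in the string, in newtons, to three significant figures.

29.1 N

Vertically the bob has no acceleration, so T cosθ = mg.
T = mg/cosθ = 2.11 × 10.0 / cos 43.5° = 21.10/0.7254 = 29.09 N.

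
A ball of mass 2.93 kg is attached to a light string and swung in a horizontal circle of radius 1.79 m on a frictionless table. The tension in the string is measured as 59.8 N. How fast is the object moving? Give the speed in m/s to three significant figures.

T = m v²/r ⇒ v = √(T r / m) = √(59.8 × 1.79 / 2.93) = √36.53 = 6.044 m/s.

6.04 m/s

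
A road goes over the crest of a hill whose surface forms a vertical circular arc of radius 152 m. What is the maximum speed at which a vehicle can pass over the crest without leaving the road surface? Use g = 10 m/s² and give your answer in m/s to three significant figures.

At the crest the centre of the circle is below the vehicle, so the net downward (centripetal) force is mg − N = mv²/r.
The vehicle leaves the road when N → 0, giving v_max = √(g r) = √(10.0 × 152) = 38.99 m/s.

39.0 m/s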